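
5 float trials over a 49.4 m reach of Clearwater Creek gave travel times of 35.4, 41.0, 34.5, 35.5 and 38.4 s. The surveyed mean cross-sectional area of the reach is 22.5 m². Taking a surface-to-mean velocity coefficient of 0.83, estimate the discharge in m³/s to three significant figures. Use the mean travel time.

25.0 m³/s

t̄ = (35.4 + 41.0 + 34.5 + 35.5 + 38.4) / 5 = 36.96 s
v_surface = L / t̄ = 49.4 / 36.96 = 1.337 m/s
v_mean = 0.83 × 1.337 = 1.109 m/s
Q = A × v_mean = 22.5 × 1.109 = 24.96 m³/s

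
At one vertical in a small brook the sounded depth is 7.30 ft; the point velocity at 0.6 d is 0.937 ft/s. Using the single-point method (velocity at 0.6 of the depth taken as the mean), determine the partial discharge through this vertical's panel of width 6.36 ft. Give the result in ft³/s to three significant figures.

43.5 ft³/s

v̄ = v₀.₆ = 0.937 ft/s
q = v̄ × d × w = 0.9370 × 7.30 × 6.36 = 43.50 ft³/s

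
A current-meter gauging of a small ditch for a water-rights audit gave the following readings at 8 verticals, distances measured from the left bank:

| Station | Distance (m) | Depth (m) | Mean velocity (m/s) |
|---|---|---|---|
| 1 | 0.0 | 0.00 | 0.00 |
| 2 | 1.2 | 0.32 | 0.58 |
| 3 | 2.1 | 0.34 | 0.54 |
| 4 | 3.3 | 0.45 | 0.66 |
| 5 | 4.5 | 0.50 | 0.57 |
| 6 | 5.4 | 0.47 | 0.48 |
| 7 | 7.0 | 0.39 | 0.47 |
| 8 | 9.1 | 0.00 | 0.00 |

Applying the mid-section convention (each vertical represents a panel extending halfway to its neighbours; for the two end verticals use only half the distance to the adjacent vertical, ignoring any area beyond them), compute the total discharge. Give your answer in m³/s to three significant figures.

w_2 = (2.1 − 0.0)/2 = 1.05 m; q_2 = 0.58 × 0.32 × 1.05 = 0.1949 m³/s
w_3 = (3.3 − 1.2)/2 = 1.05 m; q_3 = 0.54 × 0.34 × 1.05 = 0.1928 m³/s
w_4 = (4.5 − 2.1)/2 = 1.2 m; q_4 = 0.66 × 0.45 × 1.2 = 0.3564 m³/s
w_5 = (5.4 − 3.3)/2 = 1.05 m; q_5 = 0.57 × 0.50 × 1.05 = 0.2993 m³/s
w_6 = (7.0 − 4.5)/2 = 1.25 m; q_6 = 0.48 × 0.47 × 1.25 = 0.2820 m³/s
w_7 = (9.1 − 5.4)/2 = 1.85 m; q_7 = 0.47 × 0.39 × 1.85 = 0.3391 m³/s
Stations 1, 8 contribute zero (depth or velocity is 0).
Q = Σ qᵢ = 1.664 m³/s

1.66 m³/s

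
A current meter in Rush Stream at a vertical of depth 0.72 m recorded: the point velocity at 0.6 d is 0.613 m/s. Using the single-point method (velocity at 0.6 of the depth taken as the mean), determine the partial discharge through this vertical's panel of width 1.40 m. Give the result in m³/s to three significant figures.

v̄ = v₀.₆ = 0.613 m/s
q = v̄ × d × w = 0.6130 × 0.72 × 1.40 = 0.6179 m³/s

0.618 m³/s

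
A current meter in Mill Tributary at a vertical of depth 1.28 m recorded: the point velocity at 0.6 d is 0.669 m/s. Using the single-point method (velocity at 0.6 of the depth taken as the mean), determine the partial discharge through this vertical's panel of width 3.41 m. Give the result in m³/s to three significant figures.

v̄ = v₀.₆ = 0.669 m/s
q = v̄ × d × w = 0.6690 × 1.28 × 3.41 = 2.920 m³/s

2.92 m³/s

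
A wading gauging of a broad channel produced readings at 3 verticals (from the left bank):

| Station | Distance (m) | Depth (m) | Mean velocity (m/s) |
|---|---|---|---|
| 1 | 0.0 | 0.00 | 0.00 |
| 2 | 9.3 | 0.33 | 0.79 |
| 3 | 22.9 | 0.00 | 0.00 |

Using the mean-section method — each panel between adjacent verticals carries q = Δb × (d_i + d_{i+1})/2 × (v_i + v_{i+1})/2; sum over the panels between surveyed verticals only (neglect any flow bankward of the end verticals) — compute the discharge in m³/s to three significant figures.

Panel 1-2: Δb = 9.3 m, d̄ = (0.00+0.33)/2 = 0.165, v̄ = (0.00+0.79)/2 = 0.395 → q = 9.3×0.165×0.395 = 0.6061 m³/s
Panel 2-3: Δb = 13.6 m, d̄ = (0.33+0.00)/2 = 0.165, v̄ = (0.79+0.00)/2 = 0.395 → q = 13.6×0.165×0.395 = 0.8864 m³/s
Q = Σ q = 1.493 m³/s

1.49 m³/s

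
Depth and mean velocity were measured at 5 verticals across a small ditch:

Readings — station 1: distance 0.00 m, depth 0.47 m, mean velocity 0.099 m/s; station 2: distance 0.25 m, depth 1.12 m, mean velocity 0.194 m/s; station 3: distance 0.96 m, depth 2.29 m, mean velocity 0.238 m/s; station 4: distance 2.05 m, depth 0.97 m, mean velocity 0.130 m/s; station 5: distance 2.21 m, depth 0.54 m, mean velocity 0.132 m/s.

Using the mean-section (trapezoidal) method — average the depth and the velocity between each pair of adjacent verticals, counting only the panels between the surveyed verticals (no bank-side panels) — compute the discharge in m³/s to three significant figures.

0.633 m³/s

Panel 1-2: Δb = 0.25 m, d̄ = (0.47+1.12)/2 = 0.795, v̄ = (0.099+0.194)/2 = 0.1465 → q = 0.25×0.795×0.1465 = 0.02912 m³/s
Panel 2-3: Δb = 0.71 m, d̄ = (1.12+2.29)/2 = 1.705, v̄ = (0.194+0.238)/2 = 0.216 → q = 0.71×1.705×0.216 = 0.2615 m³/s
Panel 3-4: Δb = 1.09 m, d̄ = (2.29+0.97)/2 = 1.63, v̄ = (0.238+0.130)/2 = 0.184 → q = 1.09×1.63×0.184 = 0.3269 m³/s
Panel 4-5: Δb = 0.16 m, d̄ = (0.97+0.54)/2 = 0.755, v̄ = (0.130+0.132)/2 = 0.131 → q = 0.16×0.755×0.131 = 0.01582 m³/s
Q = Σ q = 0.6333 m³/s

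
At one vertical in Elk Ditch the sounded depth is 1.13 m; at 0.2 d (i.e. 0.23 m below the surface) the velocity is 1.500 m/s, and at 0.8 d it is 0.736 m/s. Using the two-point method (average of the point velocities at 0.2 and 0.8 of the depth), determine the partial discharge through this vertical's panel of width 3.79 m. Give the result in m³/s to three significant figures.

4.79 m³/s

v̄ = (1.500 + 0.736) / 2 = 1.118 m/s
q = v̄ × d × w = 1.118 × 1.13 × 3.79 = 4.788 m³/s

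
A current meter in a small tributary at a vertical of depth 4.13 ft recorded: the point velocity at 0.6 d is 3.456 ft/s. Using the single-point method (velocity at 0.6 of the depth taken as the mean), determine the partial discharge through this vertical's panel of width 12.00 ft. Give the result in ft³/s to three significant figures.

171 ft³/s

v̄ = v₀.₆ = 3.456 ft/s
q = v̄ × d × w = 3.456 × 4.13 × 12.00 = 171.3 ft³/s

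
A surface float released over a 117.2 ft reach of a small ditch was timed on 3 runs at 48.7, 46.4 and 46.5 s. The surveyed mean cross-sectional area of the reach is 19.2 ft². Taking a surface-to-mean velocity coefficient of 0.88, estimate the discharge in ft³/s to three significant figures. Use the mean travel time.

t̄ = (48.7 + 46.4 + 46.5) / 3 = 47.2 s
v_surface = L / t̄ = 117.2 / 47.2 = 2.483 ft/s
v_mean = 0.88 × 2.483 = 2.185 ft/s
Q = A × v_mean = 19.2 × 2.185 = 41.95 ft³/s

42.0 ft³/s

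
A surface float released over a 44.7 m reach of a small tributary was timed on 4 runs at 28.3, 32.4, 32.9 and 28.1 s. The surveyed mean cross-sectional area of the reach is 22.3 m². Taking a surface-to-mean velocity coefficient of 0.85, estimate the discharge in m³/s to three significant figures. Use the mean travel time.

t̄ = (28.3 + 32.4 + 32.9 + 28.1) / 4 = 30.425 s
v_surface = L / t̄ = 44.7 / 30.425 = 1.469 m/s
v_mean = 0.85 × 1.469 = 1.249 m/s
Q = A × v_mean = 22.3 × 1.249 = 27.85 m³/s

27.8 m³/s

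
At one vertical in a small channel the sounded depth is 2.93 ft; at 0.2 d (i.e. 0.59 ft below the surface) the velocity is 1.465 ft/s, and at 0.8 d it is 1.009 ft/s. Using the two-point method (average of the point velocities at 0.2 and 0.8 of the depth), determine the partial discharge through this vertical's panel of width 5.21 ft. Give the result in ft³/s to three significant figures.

v̄ = (1.465 + 1.009) / 2 = 1.237 ft/s
q = v̄ × d × w = 1.237 × 2.93 × 5.21 = 18.88 ft³/s

18.9 ft³/s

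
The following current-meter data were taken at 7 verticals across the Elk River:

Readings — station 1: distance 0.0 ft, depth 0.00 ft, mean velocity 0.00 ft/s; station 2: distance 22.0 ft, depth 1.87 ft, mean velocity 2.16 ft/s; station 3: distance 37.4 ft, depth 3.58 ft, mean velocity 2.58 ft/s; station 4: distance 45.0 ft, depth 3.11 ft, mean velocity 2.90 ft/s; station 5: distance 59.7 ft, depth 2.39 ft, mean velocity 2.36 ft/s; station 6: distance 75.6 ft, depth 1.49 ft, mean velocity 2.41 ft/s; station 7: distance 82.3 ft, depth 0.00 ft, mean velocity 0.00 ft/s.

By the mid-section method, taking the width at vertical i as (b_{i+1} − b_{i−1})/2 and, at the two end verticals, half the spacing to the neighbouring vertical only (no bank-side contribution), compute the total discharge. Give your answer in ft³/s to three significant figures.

w_2 = (37.4 − 0.0)/2 = 18.7 ft; q_2 = 2.16 × 1.87 × 18.7 = 75.53 ft³/s
w_3 = (45.0 − 22.0)/2 = 11.5 ft; q_3 = 2.58 × 3.58 × 11.5 = 106.2 ft³/s
w_4 = (59.7 − 37.4)/2 = 11.15 ft; q_4 = 2.90 × 3.11 × 11.15 = 100.6 ft³/s
w_5 = (75.6 − 45.0)/2 = 15.3 ft; q_5 = 2.36 × 2.39 × 15.3 = 86.30 ft³/s
w_6 = (82.3 − 59.7)/2 = 11.3 ft; q_6 = 2.41 × 1.49 × 11.3 = 40.58 ft³/s
Stations 1, 7 contribute zero (depth or velocity is 0).
Q = Σ qᵢ = 409.2 ft³/s

409 ft³/s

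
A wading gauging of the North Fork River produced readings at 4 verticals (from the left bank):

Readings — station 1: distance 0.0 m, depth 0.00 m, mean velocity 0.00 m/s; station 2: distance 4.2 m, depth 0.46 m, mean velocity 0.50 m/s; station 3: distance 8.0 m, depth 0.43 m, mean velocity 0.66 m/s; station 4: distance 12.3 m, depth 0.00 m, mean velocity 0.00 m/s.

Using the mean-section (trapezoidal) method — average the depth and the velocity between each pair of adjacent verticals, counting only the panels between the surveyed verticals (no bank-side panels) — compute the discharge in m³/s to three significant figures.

Panel 1-2: Δb = 4.2 m, d̄ = (0.00+0.46)/2 = 0.23, v̄ = (0.00+0.50)/2 = 0.25 → q = 4.2×0.23×0.25 = 0.2415 m³/s
Panel 2-3: Δb = 3.8 m, d̄ = (0.46+0.43)/2 = 0.445, v̄ = (0.50+0.66)/2 = 0.58 → q = 3.8×0.445×0.58 = 0.9808 m³/s
Panel 3-4: Δb = 4.3 m, d̄ = (0.43+0.00)/2 = 0.215, v̄ = (0.66+0.00)/2 = 0.33 → q = 4.3×0.215×0.33 = 0.3051 m³/s
Q = Σ q = 1.527 m³/s

1.53 m³/s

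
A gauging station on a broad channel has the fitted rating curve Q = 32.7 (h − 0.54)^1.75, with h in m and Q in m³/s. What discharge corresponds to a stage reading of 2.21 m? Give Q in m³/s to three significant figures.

80.2 m³/s

Q = 32.7 × (2.21 − 0.54)^1.75 = 32.7 × 1.67^1.75 = 80.22 m³/s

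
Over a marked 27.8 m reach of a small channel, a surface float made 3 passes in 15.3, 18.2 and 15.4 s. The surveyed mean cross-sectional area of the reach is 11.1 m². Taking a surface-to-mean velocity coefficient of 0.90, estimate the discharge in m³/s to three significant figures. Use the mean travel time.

t̄ = (15.3 + 18.2 + 15.4) / 3 = 16.3 s
v_surface = L / t̄ = 27.8 / 16.3 = 1.706 m/s
v_mean = 0.90 × 1.706 = 1.535 m/s
Q = A × v_mean = 11.1 × 1.535 = 17.04 m³/s

17.0 m³/s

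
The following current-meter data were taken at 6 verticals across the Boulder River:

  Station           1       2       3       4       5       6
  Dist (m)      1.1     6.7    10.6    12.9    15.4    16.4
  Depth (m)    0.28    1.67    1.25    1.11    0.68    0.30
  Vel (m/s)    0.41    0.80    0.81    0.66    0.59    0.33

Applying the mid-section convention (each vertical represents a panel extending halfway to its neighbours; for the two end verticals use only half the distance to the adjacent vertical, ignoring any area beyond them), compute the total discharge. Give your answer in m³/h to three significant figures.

w_1 = (6.7 − 1.1)/2 = 2.8 m; q_1 = 0.41 × 0.28 × 2.8 = 0.3214 m³/s
w_2 = (10.6 − 1.1)/2 = 4.75 m; q_2 = 0.80 × 1.67 × 4.75 = 6.346 m³/s
w_3 = (12.9 − 6.7)/2 = 3.1 m; q_3 = 0.81 × 1.25 × 3.1 = 3.139 m³/s
w_4 = (15.4 − 10.6)/2 = 2.4 m; q_4 = 0.66 × 1.11 × 2.4 = 1.758 m³/s
w_5 = (16.4 − 12.9)/2 = 1.75 m; q_5 = 0.59 × 0.68 × 1.75 = 0.7021 m³/s
w_6 = (16.4 − 15.4)/2 = 0.5 m; q_6 = 0.33 × 0.30 × 0.5 = 0.04950 m³/s
Q = Σ qᵢ = 12.32 m³/s
= 12.32 × 3600 = 44340 m³/h

44300 m³/h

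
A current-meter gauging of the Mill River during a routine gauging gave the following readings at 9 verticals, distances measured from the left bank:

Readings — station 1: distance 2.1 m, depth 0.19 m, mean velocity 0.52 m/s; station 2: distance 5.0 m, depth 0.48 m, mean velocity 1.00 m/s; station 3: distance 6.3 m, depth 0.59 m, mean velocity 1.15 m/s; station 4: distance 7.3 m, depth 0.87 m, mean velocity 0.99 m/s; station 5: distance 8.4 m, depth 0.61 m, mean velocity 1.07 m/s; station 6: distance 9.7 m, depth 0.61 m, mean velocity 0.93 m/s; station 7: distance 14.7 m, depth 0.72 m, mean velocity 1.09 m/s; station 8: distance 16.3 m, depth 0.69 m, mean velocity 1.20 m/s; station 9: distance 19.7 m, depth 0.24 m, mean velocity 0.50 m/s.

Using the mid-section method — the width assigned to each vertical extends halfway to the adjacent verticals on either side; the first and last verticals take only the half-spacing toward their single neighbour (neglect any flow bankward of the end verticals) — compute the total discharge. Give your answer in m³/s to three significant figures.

w_1 = (5.0 − 2.1)/2 = 1.45 m; q_1 = 0.52 × 0.19 × 1.45 = 0.1433 m³/s
w_2 = (6.3 − 2.1)/2 = 2.1 m; q_2 = 1.00 × 0.48 × 2.1 = 1.008 m³/s
w_3 = (7.3 − 5.0)/2 = 1.15 m; q_3 = 1.15 × 0.59 × 1.15 = 0.7803 m³/s
w_4 = (8.4 − 6.3)/2 = 1.05 m; q_4 = 0.99 × 0.87 × 1.05 = 0.9044 m³/s
w_5 = (9.7 − 7.3)/2 = 1.2 m; q_5 = 1.07 × 0.61 × 1.2 = 0.7832 m³/s
w_6 = (14.7 − 8.4)/2 = 3.15 m; q_6 = 0.93 × 0.61 × 3.15 = 1.787 m³/s
w_7 = (16.3 − 9.7)/2 = 3.3 m; q_7 = 1.09 × 0.72 × 3.3 = 2.590 m³/s
w_8 = (19.7 − 14.7)/2 = 2.5 m; q_8 = 1.20 × 0.69 × 2.5 = 2.070 m³/s
w_9 = (19.7 − 16.3)/2 = 1.7 m; q_9 = 0.50 × 0.24 × 1.7 = 0.2040 m³/s
Q = Σ qᵢ = 10.27 m³/s

10.3 m³/s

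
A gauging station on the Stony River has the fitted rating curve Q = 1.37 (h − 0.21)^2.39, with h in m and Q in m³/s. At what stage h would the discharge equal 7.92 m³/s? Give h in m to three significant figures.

2.29 m

h − h₀ = (Q/C)^(1/b) = (7.92/1.37)^(1/2.39) = 2.084 m
h = 0.21 + 2.084 = 2.294 m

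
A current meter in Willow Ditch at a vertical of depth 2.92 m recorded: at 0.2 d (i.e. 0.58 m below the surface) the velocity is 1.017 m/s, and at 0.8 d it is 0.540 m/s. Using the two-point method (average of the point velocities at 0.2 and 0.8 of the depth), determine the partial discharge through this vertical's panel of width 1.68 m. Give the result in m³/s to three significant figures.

v̄ = (1.017 + 0.540) / 2 = 0.7785 m/s
q = v̄ × d × w = 0.7785 × 2.92 × 1.68 = 3.819 m³/s

3.82 m³/s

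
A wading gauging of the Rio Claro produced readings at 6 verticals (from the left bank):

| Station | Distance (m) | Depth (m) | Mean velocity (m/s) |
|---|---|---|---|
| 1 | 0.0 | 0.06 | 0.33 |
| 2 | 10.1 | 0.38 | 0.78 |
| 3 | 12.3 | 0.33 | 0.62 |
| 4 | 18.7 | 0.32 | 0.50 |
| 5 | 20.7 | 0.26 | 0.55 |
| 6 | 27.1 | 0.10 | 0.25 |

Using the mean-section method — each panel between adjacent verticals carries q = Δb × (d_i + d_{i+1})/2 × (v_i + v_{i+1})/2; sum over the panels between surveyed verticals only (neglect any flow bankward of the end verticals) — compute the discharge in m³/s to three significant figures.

3.71 m³/s

Panel 1-2: Δb = 10.1 m, d̄ = (0.06+0.38)/2 = 0.22, v̄ = (0.33+0.78)/2 = 0.555 → q = 10.1×0.22×0.555 = 1.233 m³/s
Panel 2-3: Δb = 2.2 m, d̄ = (0.38+0.33)/2 = 0.355, v̄ = (0.78+0.62)/2 = 0.7 → q = 2.2×0.355×0.7 = 0.5467 m³/s
Panel 3-4: Δb = 6.4 m, d̄ = (0.33+0.32)/2 = 0.325, v̄ = (0.62+0.50)/2 = 0.56 → q = 6.4×0.325×0.56 = 1.165 m³/s
Panel 4-5: Δb = 2 m, d̄ = (0.32+0.26)/2 = 0.29, v̄ = (0.50+0.55)/2 = 0.525 → q = 2×0.29×0.525 = 0.3045 m³/s
Panel 5-6: Δb = 6.4 m, d̄ = (0.26+0.10)/2 = 0.18, v̄ = (0.55+0.25)/2 = 0.4 → q = 6.4×0.18×0.4 = 0.4608 m³/s
Q = Σ q = 3.710 m³/s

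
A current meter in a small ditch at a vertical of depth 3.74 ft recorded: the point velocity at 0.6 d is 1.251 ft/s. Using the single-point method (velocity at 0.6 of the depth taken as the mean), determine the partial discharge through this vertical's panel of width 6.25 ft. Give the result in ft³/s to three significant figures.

29.2 ft³/s

v̄ = v₀.₆ = 1.251 ft/s
q = v̄ × d × w = 1.251 × 3.74 × 6.25 = 29.24 ft³/s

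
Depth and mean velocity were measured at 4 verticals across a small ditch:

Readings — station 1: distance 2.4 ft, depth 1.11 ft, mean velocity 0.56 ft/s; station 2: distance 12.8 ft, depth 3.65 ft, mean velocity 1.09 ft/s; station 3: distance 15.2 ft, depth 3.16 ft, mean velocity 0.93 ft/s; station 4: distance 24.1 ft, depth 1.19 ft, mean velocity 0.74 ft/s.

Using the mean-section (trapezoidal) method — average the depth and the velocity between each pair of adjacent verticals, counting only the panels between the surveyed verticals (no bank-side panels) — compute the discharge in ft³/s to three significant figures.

Panel 1-2: Δb = 10.4 ft, d̄ = (1.11+3.65)/2 = 2.38, v̄ = (0.56+1.09)/2 = 0.825 → q = 10.4×2.38×0.825 = 20.42 ft³/s
Panel 2-3: Δb = 2.4 ft, d̄ = (3.65+3.16)/2 = 3.405, v̄ = (1.09+0.93)/2 = 1.01 → q = 2.4×3.405×1.01 = 8.254 ft³/s
Panel 3-4: Δb = 8.9 ft, d̄ = (3.16+1.19)/2 = 2.175, v̄ = (0.93+0.74)/2 = 0.835 → q = 8.9×2.175×0.835 = 16.16 ft³/s
Q = Σ q = 44.84 ft³/s

44.8 ft³/s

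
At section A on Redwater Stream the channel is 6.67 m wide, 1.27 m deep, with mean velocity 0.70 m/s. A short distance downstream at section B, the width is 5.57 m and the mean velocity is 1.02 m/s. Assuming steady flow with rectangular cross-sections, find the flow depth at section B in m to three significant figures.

Q = A₁V₁ = (6.67×1.27) × 0.70 = 5.930 m³/s
d₂ = Q/(b₂ V₂) = 5.930/(5.57×1.02) = 1.044 m

1.04 m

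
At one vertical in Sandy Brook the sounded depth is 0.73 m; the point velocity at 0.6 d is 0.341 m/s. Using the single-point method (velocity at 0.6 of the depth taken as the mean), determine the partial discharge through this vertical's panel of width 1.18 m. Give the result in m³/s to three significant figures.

v̄ = v₀.₆ = 0.341 m/s
q = v̄ × d × w = 0.3410 × 0.73 × 1.18 = 0.2937 m³/s

0.294 m³/s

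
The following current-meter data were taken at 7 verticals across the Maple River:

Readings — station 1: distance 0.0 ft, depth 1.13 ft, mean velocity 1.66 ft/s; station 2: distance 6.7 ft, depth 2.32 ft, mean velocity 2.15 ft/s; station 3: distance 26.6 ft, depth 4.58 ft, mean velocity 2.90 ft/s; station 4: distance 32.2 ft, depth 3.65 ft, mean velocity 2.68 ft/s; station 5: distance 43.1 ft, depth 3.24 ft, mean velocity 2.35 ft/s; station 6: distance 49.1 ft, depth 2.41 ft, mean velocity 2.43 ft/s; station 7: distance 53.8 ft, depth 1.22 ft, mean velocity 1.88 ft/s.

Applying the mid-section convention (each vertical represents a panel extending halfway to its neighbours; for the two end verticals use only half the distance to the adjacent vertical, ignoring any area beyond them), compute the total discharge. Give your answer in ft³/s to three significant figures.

w_1 = (6.7 − 0.0)/2 = 3.35 ft; q_1 = 1.66 × 1.13 × 3.35 = 6.284 ft³/s
w_2 = (26.6 − 0.0)/2 = 13.3 ft; q_2 = 2.15 × 2.32 × 13.3 = 66.34 ft³/s
w_3 = (32.2 − 6.7)/2 = 12.75 ft; q_3 = 2.90 × 4.58 × 12.75 = 169.3 ft³/s
w_4 = (43.1 − 26.6)/2 = 8.25 ft; q_4 = 2.68 × 3.65 × 8.25 = 80.70 ft³/s
w_5 = (49.1 − 32.2)/2 = 8.45 ft; q_5 = 2.35 × 3.24 × 8.45 = 64.34 ft³/s
w_6 = (53.8 − 43.1)/2 = 5.35 ft; q_6 = 2.43 × 2.41 × 5.35 = 31.33 ft³/s
w_7 = (53.8 − 49.1)/2 = 2.35 ft; q_7 = 1.88 × 1.22 × 2.35 = 5.390 ft³/s
Q = Σ qᵢ = 423.7 ft³/s

424 ft³/s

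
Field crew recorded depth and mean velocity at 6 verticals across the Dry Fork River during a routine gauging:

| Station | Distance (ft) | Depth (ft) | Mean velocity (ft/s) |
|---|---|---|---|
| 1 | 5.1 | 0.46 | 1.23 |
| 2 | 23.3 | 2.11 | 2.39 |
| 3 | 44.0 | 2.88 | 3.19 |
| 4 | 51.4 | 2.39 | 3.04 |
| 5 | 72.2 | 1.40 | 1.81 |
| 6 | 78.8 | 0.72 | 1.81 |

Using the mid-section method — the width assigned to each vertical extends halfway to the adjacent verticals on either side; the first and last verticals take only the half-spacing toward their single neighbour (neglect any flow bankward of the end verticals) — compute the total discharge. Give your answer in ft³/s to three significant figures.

374 ft³/s

w_1 = (23.3 − 5.1)/2 = 9.1 ft; q_1 = 1.23 × 0.46 × 9.1 = 5.149 ft³/s
w_2 = (44.0 − 5.1)/2 = 19.45 ft; q_2 = 2.39 × 2.11 × 19.45 = 98.08 ft³/s
w_3 = (51.4 − 23.3)/2 = 14.05 ft; q_3 = 3.19 × 2.88 × 14.05 = 129.1 ft³/s
w_4 = (72.2 − 44.0)/2 = 14.1 ft; q_4 = 3.04 × 2.39 × 14.1 = 102.4 ft³/s
w_5 = (78.8 − 51.4)/2 = 13.7 ft; q_5 = 1.81 × 1.40 × 13.7 = 34.72 ft³/s
w_6 = (78.8 − 72.2)/2 = 3.3 ft; q_6 = 1.81 × 0.72 × 3.3 = 4.301 ft³/s
Q = Σ qᵢ = 373.8 ft³/s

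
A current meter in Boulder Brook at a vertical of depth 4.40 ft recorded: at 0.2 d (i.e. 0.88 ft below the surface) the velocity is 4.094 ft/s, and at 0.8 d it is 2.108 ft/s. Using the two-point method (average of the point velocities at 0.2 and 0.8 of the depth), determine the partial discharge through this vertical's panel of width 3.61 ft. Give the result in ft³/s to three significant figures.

v̄ = (4.094 + 2.108) / 2 = 3.101 ft/s
q = v̄ × d × w = 3.101 × 4.40 × 3.61 = 49.26 ft³/s

49.3 ft³/s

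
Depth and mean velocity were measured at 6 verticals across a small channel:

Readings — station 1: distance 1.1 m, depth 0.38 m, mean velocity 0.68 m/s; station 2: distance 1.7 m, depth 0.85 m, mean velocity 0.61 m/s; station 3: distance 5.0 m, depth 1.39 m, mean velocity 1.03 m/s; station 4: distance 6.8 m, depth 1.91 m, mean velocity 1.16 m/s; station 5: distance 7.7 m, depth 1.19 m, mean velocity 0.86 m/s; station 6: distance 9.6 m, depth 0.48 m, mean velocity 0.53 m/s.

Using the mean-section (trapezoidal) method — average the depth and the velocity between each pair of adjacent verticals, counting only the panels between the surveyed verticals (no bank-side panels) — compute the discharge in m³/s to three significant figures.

9.03 m³/s

Panel 1-2: Δb = 0.6 m, d̄ = (0.38+0.85)/2 = 0.615, v̄ = (0.68+0.61)/2 = 0.645 → q = 0.6×0.615×0.645 = 0.2380 m³/s
Panel 2-3: Δb = 3.3 m, d̄ = (0.85+1.39)/2 = 1.12, v̄ = (0.61+1.03)/2 = 0.82 → q = 3.3×1.12×0.82 = 3.031 m³/s
Panel 3-4: Δb = 1.8 m, d̄ = (1.39+1.91)/2 = 1.65, v̄ = (1.03+1.16)/2 = 1.095 → q = 1.8×1.65×1.095 = 3.252 m³/s
Panel 4-5: Δb = 0.9 m, d̄ = (1.91+1.19)/2 = 1.55, v̄ = (1.16+0.86)/2 = 1.01 → q = 0.9×1.55×1.01 = 1.409 m³/s
Panel 5-6: Δb = 1.9 m, d̄ = (1.19+0.48)/2 = 0.835, v̄ = (0.86+0.53)/2 = 0.695 → q = 1.9×0.835×0.695 = 1.103 m³/s
Q = Σ q = 9.032 m³/s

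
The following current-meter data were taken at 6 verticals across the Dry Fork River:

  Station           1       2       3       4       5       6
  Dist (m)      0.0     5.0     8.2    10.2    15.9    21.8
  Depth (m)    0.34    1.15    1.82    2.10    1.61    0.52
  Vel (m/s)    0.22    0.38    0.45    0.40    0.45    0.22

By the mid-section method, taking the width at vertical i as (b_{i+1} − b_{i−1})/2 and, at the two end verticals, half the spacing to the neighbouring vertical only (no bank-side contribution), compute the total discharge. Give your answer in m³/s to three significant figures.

11.9 m³/s

w_1 = (5.0 − 0.0)/2 = 2.5 m; q_1 = 0.22 × 0.34 × 2.5 = 0.1870 m³/s
w_2 = (8.2 − 0.0)/2 = 4.1 m; q_2 = 0.38 × 1.15 × 4.1 = 1.792 m³/s
w_3 = (10.2 − 5.0)/2 = 2.6 m; q_3 = 0.45 × 1.82 × 2.6 = 2.129 m³/s
w_4 = (15.9 − 8.2)/2 = 3.85 m; q_4 = 0.40 × 2.10 × 3.85 = 3.234 m³/s
w_5 = (21.8 − 10.2)/2 = 5.8 m; q_5 = 0.45 × 1.61 × 5.8 = 4.202 m³/s
w_6 = (21.8 − 15.9)/2 = 2.95 m; q_6 = 0.22 × 0.52 × 2.95 = 0.3375 m³/s
Q = Σ qᵢ = 11.88 m³/s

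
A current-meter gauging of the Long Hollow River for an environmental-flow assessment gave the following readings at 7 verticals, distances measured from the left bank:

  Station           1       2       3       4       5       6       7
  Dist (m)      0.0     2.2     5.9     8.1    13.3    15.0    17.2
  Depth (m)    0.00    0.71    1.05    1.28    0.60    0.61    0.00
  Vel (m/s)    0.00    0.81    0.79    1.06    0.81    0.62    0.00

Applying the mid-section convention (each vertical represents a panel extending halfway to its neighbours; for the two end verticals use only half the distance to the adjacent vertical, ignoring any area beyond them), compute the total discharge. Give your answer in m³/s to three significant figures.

w_2 = (5.9 − 0.0)/2 = 2.95 m; q_2 = 0.81 × 0.71 × 2.95 = 1.697 m³/s
w_3 = (8.1 − 2.2)/2 = 2.95 m; q_3 = 0.79 × 1.05 × 2.95 = 2.447 m³/s
w_4 = (13.3 − 5.9)/2 = 3.7 m; q_4 = 1.06 × 1.28 × 3.7 = 5.020 m³/s
w_5 = (15.0 − 8.1)/2 = 3.45 m; q_5 = 0.81 × 0.60 × 3.45 = 1.677 m³/s
w_6 = (17.2 − 13.3)/2 = 1.95 m; q_6 = 0.62 × 0.61 × 1.95 = 0.7375 m³/s
Stations 1, 7 contribute zero (depth or velocity is 0).
Q = Σ qᵢ = 11.58 m³/s

11.6 m³/s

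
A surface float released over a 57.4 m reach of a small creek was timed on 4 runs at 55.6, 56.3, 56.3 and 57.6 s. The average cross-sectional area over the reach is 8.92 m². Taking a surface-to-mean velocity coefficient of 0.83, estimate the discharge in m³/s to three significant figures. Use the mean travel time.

7.53 m³/s

t̄ = (55.6 + 56.3 + 56.3 + 57.6) / 4 = 56.45 s
v_surface = L / t̄ = 57.4 / 56.45 = 1.017 m/s
v_mean = 0.83 × 1.017 = 0.8440 m/s
Q = A × v_mean = 8.92 × 0.8440 = 7.528 m³/s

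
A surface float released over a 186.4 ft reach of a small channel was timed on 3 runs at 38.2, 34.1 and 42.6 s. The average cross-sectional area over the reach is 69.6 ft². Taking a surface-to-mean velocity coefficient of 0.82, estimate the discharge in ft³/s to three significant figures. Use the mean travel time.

278 ft³/s

t̄ = (38.2 + 34.1 + 42.6) / 3 = 38.3 s
v_surface = L / t̄ = 186.4 / 38.3 = 4.867 ft/s
v_mean = 0.82 × 4.867 = 3.991 ft/s
Q = A × v_mean = 69.6 × 3.991 = 277.8 ft³/s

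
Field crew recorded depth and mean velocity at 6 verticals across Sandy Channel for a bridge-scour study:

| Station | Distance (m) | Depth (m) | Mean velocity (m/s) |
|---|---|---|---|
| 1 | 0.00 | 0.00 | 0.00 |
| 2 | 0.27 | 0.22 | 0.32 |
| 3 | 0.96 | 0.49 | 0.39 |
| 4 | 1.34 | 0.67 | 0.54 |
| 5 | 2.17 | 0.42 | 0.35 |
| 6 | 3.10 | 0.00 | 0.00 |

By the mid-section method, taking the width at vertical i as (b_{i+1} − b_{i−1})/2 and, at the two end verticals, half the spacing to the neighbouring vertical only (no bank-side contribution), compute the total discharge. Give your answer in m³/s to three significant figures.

0.484 m³/s

w_2 = (0.96 − 0.00)/2 = 0.48 m; q_2 = 0.32 × 0.22 × 0.48 = 0.03379 m³/s
w_3 = (1.34 − 0.27)/2 = 0.535 m; q_3 = 0.39 × 0.49 × 0.535 = 0.1022 m³/s
w_4 = (2.17 − 0.96)/2 = 0.605 m; q_4 = 0.54 × 0.67 × 0.605 = 0.2189 m³/s
w_5 = (3.10 − 1.34)/2 = 0.88 m; q_5 = 0.35 × 0.42 × 0.88 = 0.1294 m³/s
Stations 1, 6 contribute zero (depth or velocity is 0).
Q = Σ qᵢ = 0.4843 m³/s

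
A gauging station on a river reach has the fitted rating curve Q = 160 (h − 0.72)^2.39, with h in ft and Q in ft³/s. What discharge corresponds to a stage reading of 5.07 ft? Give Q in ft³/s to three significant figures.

5370 ft³/s

Q = 160 × (5.07 − 0.72)^2.39 = 160 × 4.35^2.39 = 5372 ft³/s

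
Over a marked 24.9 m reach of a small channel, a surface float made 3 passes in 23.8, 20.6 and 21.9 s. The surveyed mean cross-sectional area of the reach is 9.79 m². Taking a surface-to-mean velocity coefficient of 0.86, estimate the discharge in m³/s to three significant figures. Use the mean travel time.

9.49 m³/s

t̄ = (23.8 + 20.6 + 21.9) / 3 = 22.1 s
v_surface = L / t̄ = 24.9 / 22.1 = 1.127 m/s
v_mean = 0.86 × 1.127 = 0.9690 m/s
Q = A × v_mean = 9.79 × 0.9690 = 9.486 m³/s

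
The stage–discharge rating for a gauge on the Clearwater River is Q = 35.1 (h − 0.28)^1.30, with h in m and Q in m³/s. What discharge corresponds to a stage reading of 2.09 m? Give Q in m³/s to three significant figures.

75.9 m³/s

Q = 35.1 × (2.09 − 0.28)^1.30 = 35.1 × 1.81^1.30 = 75.91 m³/s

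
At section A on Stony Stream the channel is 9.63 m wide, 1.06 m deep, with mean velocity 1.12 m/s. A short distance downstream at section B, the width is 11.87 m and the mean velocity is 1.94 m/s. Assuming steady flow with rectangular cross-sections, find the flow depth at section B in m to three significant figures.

0.496 m

Q = A₁V₁ = (9.63×1.06) × 1.12 = 11.43 m³/s
d₂ = Q/(b₂ V₂) = 11.43/(11.87×1.94) = 0.4965 m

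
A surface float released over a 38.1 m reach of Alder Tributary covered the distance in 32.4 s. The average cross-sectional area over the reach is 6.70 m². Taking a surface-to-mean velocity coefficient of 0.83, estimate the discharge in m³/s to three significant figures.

v_surface = L / t̄ = 38.1 / 32.4 = 1.176 m/s
v_mean = 0.83 × 1.176 = 0.9760 m/s
Q = A × v_mean = 6.70 × 0.9760 = 6.539 m³/s

6.54 m³/s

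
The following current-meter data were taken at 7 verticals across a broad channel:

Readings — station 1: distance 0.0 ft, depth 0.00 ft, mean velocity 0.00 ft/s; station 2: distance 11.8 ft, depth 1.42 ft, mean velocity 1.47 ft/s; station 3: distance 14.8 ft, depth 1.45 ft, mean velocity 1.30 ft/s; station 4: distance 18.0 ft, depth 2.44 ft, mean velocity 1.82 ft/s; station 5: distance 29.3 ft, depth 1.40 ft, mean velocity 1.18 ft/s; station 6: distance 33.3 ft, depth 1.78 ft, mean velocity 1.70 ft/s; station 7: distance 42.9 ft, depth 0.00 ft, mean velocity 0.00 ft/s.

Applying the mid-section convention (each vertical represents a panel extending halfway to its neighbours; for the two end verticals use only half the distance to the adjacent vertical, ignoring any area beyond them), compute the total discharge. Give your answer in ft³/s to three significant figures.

w_2 = (14.8 − 0.0)/2 = 7.4 ft; q_2 = 1.47 × 1.42 × 7.4 = 15.45 ft³/s
w_3 = (18.0 − 11.8)/2 = 3.1 ft; q_3 = 1.30 × 1.45 × 3.1 = 5.844 ft³/s
w_4 = (29.3 − 14.8)/2 = 7.25 ft; q_4 = 1.82 × 2.44 × 7.25 = 32.20 ft³/s
w_5 = (33.3 − 18.0)/2 = 7.65 ft; q_5 = 1.18 × 1.40 × 7.65 = 12.64 ft³/s
w_6 = (42.9 − 29.3)/2 = 6.8 ft; q_6 = 1.70 × 1.78 × 6.8 = 20.58 ft³/s
Stations 1, 7 contribute zero (depth or velocity is 0).
Q = Σ qᵢ = 86.70 ft³/s

86.7 ft³/s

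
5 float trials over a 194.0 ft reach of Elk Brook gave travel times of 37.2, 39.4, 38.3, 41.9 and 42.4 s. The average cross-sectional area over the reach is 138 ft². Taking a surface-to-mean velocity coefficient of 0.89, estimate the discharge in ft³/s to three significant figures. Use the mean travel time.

598 ft³/s

t̄ = (37.2 + 39.4 + 38.3 + 41.9 + 42.4) / 5 = 39.84 s
v_surface = L / t̄ = 194.0 / 39.84 = 4.869 ft/s
v_mean = 0.89 × 4.869 = 4.334 ft/s
Q = A × v_mean = 138 × 4.334 = 598.1 ft³/s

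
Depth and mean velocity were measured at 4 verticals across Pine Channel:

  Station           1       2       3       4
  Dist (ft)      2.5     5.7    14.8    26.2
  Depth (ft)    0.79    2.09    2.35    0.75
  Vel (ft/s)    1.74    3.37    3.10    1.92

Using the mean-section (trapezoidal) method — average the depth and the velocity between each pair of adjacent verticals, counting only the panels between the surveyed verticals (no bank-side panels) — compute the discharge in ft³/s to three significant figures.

Panel 1-2: Δb = 3.2 ft, d̄ = (0.79+2.09)/2 = 1.44, v̄ = (1.74+3.37)/2 = 2.555 → q = 3.2×1.44×2.555 = 11.77 ft³/s
Panel 2-3: Δb = 9.1 ft, d̄ = (2.09+2.35)/2 = 2.22, v̄ = (3.37+3.10)/2 = 3.235 → q = 9.1×2.22×3.235 = 65.35 ft³/s
Panel 3-4: Δb = 11.4 ft, d̄ = (2.35+0.75)/2 = 1.55, v̄ = (3.10+1.92)/2 = 2.51 → q = 11.4×1.55×2.51 = 44.35 ft³/s
Q = Σ q = 121.5 ft³/s

121 ft³/s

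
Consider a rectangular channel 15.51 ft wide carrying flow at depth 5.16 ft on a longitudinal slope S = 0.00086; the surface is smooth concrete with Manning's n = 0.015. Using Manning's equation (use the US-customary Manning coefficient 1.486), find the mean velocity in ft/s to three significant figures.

6.17 ft/s

A = b·y = 15.51 × 5.16 = 80.03 ft²
P = b + 2y = 15.51 + 2×5.16 = 25.83 ft
R = A/P = 80.03/25.83 = 3.098 ft
Q = (1.486/n)·A·R^(2/3)·S^(1/2) = (1.486/0.015) × 80.03 × 3.098^(2/3) × 0.00086^(1/2) = 494.2 ft³/s
V = Q/A = 494.2/80.03 = 6.174 ft/s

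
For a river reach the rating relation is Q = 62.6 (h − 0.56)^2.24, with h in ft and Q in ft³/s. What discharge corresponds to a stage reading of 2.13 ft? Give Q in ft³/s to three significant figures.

172 ft³/s

Q = 62.6 × (2.13 − 0.56)^2.24 = 62.6 × 1.57^2.24 = 171.9 ft³/s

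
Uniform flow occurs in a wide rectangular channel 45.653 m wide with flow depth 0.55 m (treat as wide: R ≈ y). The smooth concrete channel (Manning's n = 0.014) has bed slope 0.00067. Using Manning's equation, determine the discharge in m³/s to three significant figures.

A = b·y = 45.653 × 0.55 = 25.11 m²
Wide channel: R ≈ y = 0.55 m
Q = (1/n)·A·R^(2/3)·S^(1/2) = (1/0.014) × 25.11 × 0.5500^(2/3) × 0.00067^(1/2) = 31.16 m³/s

31.2 m³/s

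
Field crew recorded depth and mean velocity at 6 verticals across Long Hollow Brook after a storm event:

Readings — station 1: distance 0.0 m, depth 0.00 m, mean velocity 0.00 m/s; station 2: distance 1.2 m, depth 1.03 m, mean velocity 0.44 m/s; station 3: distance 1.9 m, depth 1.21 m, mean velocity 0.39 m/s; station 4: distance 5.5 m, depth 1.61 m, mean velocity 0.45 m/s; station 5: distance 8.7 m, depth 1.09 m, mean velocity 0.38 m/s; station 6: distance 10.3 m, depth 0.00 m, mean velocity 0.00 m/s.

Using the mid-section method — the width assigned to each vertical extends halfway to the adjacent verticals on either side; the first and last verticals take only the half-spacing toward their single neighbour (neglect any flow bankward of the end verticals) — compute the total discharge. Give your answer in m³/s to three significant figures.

w_2 = (1.9 − 0.0)/2 = 0.95 m; q_2 = 0.44 × 1.03 × 0.95 = 0.4305 m³/s
w_3 = (5.5 − 1.2)/2 = 2.15 m; q_3 = 0.39 × 1.21 × 2.15 = 1.015 m³/s
w_4 = (8.7 − 1.9)/2 = 3.4 m; q_4 = 0.45 × 1.61 × 3.4 = 2.463 m³/s
w_5 = (10.3 − 5.5)/2 = 2.4 m; q_5 = 0.38 × 1.09 × 2.4 = 0.9941 m³/s
Stations 1, 6 contribute zero (depth or velocity is 0).
Q = Σ qᵢ = 4.903 m³/s

4.90 m³/s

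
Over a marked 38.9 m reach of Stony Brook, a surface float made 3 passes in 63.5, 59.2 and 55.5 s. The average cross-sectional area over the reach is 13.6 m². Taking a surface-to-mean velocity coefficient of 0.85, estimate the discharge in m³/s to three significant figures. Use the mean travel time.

t̄ = (63.5 + 59.2 + 55.5) / 3 = 59.4 s
v_surface = L / t̄ = 38.9 / 59.4 = 0.6549 m/s
v_mean = 0.85 × 0.6549 = 0.5566 m/s
Q = A × v_mean = 13.6 × 0.5566 = 7.570 m³/s

7.57 m³/s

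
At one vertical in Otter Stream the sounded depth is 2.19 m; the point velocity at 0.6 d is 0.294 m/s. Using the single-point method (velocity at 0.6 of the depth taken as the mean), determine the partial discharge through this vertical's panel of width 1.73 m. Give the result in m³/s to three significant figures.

1.11 m³/s

v̄ = v₀.₆ = 0.294 m/s
q = v̄ × d × w = 0.2940 × 2.19 × 1.73 = 1.114 m³/s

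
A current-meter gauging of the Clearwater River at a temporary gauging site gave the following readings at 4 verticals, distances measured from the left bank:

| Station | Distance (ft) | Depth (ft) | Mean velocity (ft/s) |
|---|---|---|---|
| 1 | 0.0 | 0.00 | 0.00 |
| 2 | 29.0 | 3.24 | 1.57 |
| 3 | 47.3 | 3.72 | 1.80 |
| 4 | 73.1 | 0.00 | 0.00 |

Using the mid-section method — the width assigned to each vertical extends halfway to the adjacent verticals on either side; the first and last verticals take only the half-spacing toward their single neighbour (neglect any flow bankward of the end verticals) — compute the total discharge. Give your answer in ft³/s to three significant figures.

w_2 = (47.3 − 0.0)/2 = 23.65 ft; q_2 = 1.57 × 3.24 × 23.65 = 120.3 ft³/s
w_3 = (73.1 − 29.0)/2 = 22.05 ft; q_3 = 1.80 × 3.72 × 22.05 = 147.6 ft³/s
Stations 1, 4 contribute zero (depth or velocity is 0).
Q = Σ qᵢ = 267.9 ft³/s

268 ft³/s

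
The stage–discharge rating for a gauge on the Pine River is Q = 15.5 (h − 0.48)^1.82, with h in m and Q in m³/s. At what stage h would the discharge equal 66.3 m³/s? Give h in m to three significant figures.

h − h₀ = (Q/C)^(1/b) = (66.3/15.5)^(1/1.82) = 2.222 m
h = 0.48 + 2.222 = 2.702 m

2.70 m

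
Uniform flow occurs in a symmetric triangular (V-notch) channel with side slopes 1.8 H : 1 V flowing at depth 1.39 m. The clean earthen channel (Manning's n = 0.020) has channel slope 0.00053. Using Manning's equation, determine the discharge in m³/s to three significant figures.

A = z·y² = 1.8×1.39² = 3.478 m²
P = 2y√(1+z²) = 2×1.39×√(1+1.8²) = 5.724 m
R = A/P = 3.478/5.724 = 0.6075 m
Q = (1/n)·A·R^(2/3)·S^(1/2) = (1/0.020) × 3.478 × 0.6075^(2/3) × 0.00053^(1/2) = 2.872 m³/s

2.87 m³/s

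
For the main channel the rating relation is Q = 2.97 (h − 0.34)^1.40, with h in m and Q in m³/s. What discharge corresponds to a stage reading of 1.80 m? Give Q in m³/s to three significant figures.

5.04 m³/s

Q = 2.97 × (1.80 − 0.34)^1.40 = 2.97 × 1.46^1.40 = 5.045 m³/s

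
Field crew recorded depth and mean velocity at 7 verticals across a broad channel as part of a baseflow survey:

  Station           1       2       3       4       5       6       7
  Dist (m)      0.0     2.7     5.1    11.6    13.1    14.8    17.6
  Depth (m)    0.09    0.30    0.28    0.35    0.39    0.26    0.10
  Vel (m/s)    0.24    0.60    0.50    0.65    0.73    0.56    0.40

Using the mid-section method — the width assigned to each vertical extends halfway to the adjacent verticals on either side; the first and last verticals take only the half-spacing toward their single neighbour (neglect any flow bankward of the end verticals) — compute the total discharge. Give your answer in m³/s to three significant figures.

w_1 = (2.7 − 0.0)/2 = 1.35 m; q_1 = 0.24 × 0.09 × 1.35 = 0.02916 m³/s
w_2 = (5.1 − 0.0)/2 = 2.55 m; q_2 = 0.60 × 0.30 × 2.55 = 0.4590 m³/s
w_3 = (11.6 − 2.7)/2 = 4.45 m; q_3 = 0.50 × 0.28 × 4.45 = 0.6230 m³/s
w_4 = (13.1 − 5.1)/2 = 4 m; q_4 = 0.65 × 0.35 × 4 = 0.9100 m³/s
w_5 = (14.8 − 11.6)/2 = 1.6 m; q_5 = 0.73 × 0.39 × 1.6 = 0.4555 m³/s
w_6 = (17.6 − 13.1)/2 = 2.25 m; q_6 = 0.56 × 0.26 × 2.25 = 0.3276 m³/s
w_7 = (17.6 − 14.8)/2 = 1.4 m; q_7 = 0.40 × 0.10 × 1.4 = 0.05600 m³/s
Q = Σ qᵢ = 2.860 m³/s

2.86 m³/s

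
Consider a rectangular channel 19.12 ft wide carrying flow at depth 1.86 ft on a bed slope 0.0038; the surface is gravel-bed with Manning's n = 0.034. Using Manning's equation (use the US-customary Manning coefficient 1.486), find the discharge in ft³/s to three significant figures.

129 ft³/s

A = b·y = 19.12 × 1.86 = 35.56 ft²
P = b + 2y = 19.12 + 2×1.86 = 22.84 ft
R = A/P = 35.56/22.84 = 1.557 ft
Q = (1.486/n)·A·R^(2/3)·S^(1/2) = (1.486/0.034) × 35.56 × 1.557^(2/3) × 0.0038^(1/2) = 128.7 ft³/s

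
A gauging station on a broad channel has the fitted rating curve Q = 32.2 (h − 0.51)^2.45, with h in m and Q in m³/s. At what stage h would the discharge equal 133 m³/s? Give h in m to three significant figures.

h − h₀ = (Q/C)^(1/b) = (133/32.2)^(1/2.45) = 1.784 m
h = 0.51 + 1.784 = 2.294 m

2.29 m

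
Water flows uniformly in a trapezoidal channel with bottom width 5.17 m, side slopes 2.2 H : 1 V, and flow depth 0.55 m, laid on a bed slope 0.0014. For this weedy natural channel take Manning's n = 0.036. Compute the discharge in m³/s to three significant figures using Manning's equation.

2.14 m³/s

A = (b + z·y)·y = (5.17 + 2.2×0.55)×0.55 = 3.509 m²
P = b + 2y√(1+z²) = 5.17 + 2×0.55×√(1+2.2²) = 7.828 m
R = A/P = 3.509/7.828 = 0.4482 m
Q = (1/n)·A·R^(2/3)·S^(1/2) = (1/0.036) × 3.509 × 0.4482^(2/3) × 0.0014^(1/2) = 2.136 m³/s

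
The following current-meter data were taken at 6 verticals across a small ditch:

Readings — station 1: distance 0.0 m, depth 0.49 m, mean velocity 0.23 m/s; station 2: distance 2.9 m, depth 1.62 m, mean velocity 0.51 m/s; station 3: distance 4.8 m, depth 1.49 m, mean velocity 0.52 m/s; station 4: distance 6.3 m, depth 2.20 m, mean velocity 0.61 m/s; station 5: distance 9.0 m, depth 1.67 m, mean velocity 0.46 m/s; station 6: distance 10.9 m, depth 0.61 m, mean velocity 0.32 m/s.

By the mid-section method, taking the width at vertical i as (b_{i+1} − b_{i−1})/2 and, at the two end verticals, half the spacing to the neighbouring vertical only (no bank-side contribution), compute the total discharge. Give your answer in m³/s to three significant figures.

8.23 m³/s

w_1 = (2.9 − 0.0)/2 = 1.45 m; q_1 = 0.23 × 0.49 × 1.45 = 0.1634 m³/s
w_2 = (4.8 − 0.0)/2 = 2.4 m; q_2 = 0.51 × 1.62 × 2.4 = 1.983 m³/s
w_3 = (6.3 − 2.9)/2 = 1.7 m; q_3 = 0.52 × 1.49 × 1.7 = 1.317 m³/s
w_4 = (9.0 − 4.8)/2 = 2.1 m; q_4 = 0.61 × 2.20 × 2.1 = 2.818 m³/s
w_5 = (10.9 − 6.3)/2 = 2.3 m; q_5 = 0.46 × 1.67 × 2.3 = 1.767 m³/s
w_6 = (10.9 − 9.0)/2 = 0.95 m; q_6 = 0.32 × 0.61 × 0.95 = 0.1854 m³/s
Q = Σ qᵢ = 8.234 m³/s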